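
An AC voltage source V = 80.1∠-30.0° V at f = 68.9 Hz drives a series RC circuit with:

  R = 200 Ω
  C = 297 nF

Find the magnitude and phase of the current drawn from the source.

Step 1 — Angular frequency: ω = 2π·f = 2π·68.9 = 432.9 rad/s.
Step 2 — Component impedances:
  R: Z = R = 200 Ω
  C: Z = 1/(jωC) = -j/(ω·C) = 0 - j7778 Ω
Step 3 — Series combination: Z_total = R + C = 200 - j7778 Ω = 7780∠-88.5° Ω.
Step 4 — Source phasor: V = 80.1∠-30.0° V = 69.37 - j40.05 V.
Step 5 — Ohm's law: I = V / Z_total = (69.37 - j40.05) / (200 - j7778) = 0.005375 + j0.008781 A.
Step 6 — Convert to polar: |I| = 0.0103 A, ∠I = 58.5°.

I = 0.0103∠58.5° A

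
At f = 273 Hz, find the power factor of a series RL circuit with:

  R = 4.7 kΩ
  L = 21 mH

Step 1 — Angular frequency: ω = 2π·f = 2π·273 = 1715 rad/s.
Step 2 — Component impedances:
  R: Z = R = 4700 Ω
  L: Z = jωL = j·1715·0.021 = 0 + j36.02 Ω
Step 3 — Series combination: Z_total = R + L = 4700 + j36.02 Ω = 4700∠0.4° Ω.
Step 4 — Power factor: PF = cos(φ) = Re(Z)/|Z| = 4700/4700 = 1.
Step 5 — Type: Im(Z) = 36.02 ⇒ lagging (phase φ = 0.4°).

PF = 1 (lagging, φ = 0.4°)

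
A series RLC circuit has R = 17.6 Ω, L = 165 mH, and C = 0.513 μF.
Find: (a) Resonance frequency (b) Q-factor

Step 1 — Resonance condition Im(Z)=0 gives ω₀ = 1/√(LC).
Step 2 — ω₀ = 1/√(0.165·5.13e-07) = 3437 rad/s.
Step 3 — f₀ = ω₀/(2π) = 547 Hz.
Step 4 — Series Q: Q = ω₀L/R = 3437·0.165/17.6 = 32.22.

(a) f₀ = 547 Hz  (b) Q = 32.22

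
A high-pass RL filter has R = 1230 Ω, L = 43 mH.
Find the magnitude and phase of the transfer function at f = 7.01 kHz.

Step 1 — Angular frequency: ω = 2π·7010 = 4.405e+04 rad/s.
Step 2 — Transfer function: H(jω) = jωL/(R + jωL).
Step 3 — Numerator jωL = j·1894; denominator R + jωL = 1230 + j1894.
Step 4 — H = 0.7033 + j0.4568.
Step 5 — Magnitude: |H| = 0.8387 (-1.5 dB); phase: φ = 33.0°.

|H| = 0.8387 (-1.5 dB), φ = 33.0°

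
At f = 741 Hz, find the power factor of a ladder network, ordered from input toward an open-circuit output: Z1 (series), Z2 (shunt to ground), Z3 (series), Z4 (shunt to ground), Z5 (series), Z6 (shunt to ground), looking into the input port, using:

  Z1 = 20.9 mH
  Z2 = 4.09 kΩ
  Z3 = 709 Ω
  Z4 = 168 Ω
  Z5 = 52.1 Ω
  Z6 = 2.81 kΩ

Step 1 — Angular frequency: ω = 2π·f = 2π·741 = 4656 rad/s.
Step 2 — Component impedances:
  Z1: Z = jωL = j·4656·0.0209 = 0 + j97.31 Ω
  Z2: Z = R = 4090 Ω
  Z3: Z = R = 709 Ω
  Z4: Z = R = 168 Ω
  Z5: Z = R = 52.1 Ω
  Z6: Z = R = 2810 Ω
Step 3 — Ladder network (open output): work backward from the far end, alternating series and parallel combinations. Z_in = 715.8 + j97.31 Ω = 722.4∠7.7° Ω.
Step 4 — Power factor: PF = cos(φ) = Re(Z)/|Z| = 715.8/722.4 = 0.9909.
Step 5 — Type: Im(Z) = 97.31 ⇒ lagging (phase φ = 7.7°).

PF = 0.9909 (lagging, φ = 7.7°)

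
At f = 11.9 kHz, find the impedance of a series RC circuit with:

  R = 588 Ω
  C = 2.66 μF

Step 1 — Angular frequency: ω = 2π·f = 2π·1.19e+04 = 7.477e+04 rad/s.
Step 2 — Component impedances:
  R: Z = R = 588 Ω
  C: Z = 1/(jωC) = -j/(ω·C) = 0 - j5.028 Ω
Step 3 — Series combination: Z_total = R + C = 588 - j5.028 Ω = 588∠-0.5° Ω.

Z = 588 - j5.028 Ω = 588∠-0.5° Ω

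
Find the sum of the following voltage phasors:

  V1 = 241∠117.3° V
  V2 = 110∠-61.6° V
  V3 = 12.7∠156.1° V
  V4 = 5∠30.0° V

Step 1 — Convert each phasor to rectangular form:
  V1 = 241·(cos(117.3°) + j·sin(117.3°)) = -110.5 + j214.2 V
  V2 = 110·(cos(-61.6°) + j·sin(-61.6°)) = 52.32 - j96.76 V
  V3 = 12.7·(cos(156.1°) + j·sin(156.1°)) = -11.61 + j5.145 V
  V4 = 5·(cos(30.0°) + j·sin(30.0°)) = 4.33 + j2.5 V
Step 2 — Sum components: V_total = -65.5 + j125 V.
Step 3 — Convert to polar: |V_total| = 141.2 V, ∠V_total = 117.6°.

V_total = 141.2∠117.6° V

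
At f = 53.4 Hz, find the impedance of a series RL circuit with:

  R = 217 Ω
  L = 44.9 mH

Step 1 — Angular frequency: ω = 2π·f = 2π·53.4 = 335.5 rad/s.
Step 2 — Component impedances:
  R: Z = R = 217 Ω
  L: Z = jωL = j·335.5·0.0449 = 0 + j15.06 Ω
Step 3 — Series combination: Z_total = R + L = 217 + j15.06 Ω = 217.5∠4.0° Ω.

Z = 217 + j15.06 Ω = 217.5∠4.0° Ω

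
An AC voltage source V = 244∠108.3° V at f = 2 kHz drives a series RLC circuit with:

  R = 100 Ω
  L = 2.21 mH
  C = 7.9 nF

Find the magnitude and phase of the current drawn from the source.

Step 1 — Angular frequency: ω = 2π·f = 2π·2000 = 1.257e+04 rad/s.
Step 2 — Component impedances:
  R: Z = R = 100 Ω
  L: Z = jωL = j·1.257e+04·0.00221 = 0 + j27.77 Ω
  C: Z = 1/(jωC) = -j/(ω·C) = 0 - j1.007e+04 Ω
Step 3 — Series combination: Z_total = R + L + C = 100 - j1.005e+04 Ω = 1.005e+04∠-89.4° Ω.
Step 4 — Source phasor: V = 244∠108.3° V = -76.61 + j231.7 V.
Step 5 — Ohm's law: I = V / Z_total = (-76.61 + j231.7) / (100 - j1.005e+04) = -0.02314 - j0.007397 A.
Step 6 — Convert to polar: |I| = 0.02429 A, ∠I = -162.3°.

I = 0.02429∠-162.3° A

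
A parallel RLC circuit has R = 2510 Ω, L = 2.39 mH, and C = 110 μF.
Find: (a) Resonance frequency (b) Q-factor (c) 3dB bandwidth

Step 1 — Resonance: ω₀ = 1/√(LC) = 1/√(0.00239·0.00011) = 1950 rad/s.
Step 2 — f₀ = ω₀/(2π) = 310.4 Hz.
Step 3 — Parallel Q: Q = R/(ω₀L) = 2510/(1950·0.00239) = 538.5.
Step 4 — Bandwidth: Δω = ω₀/Q = 3.622 rad/s; BW = Δω/(2π) = 0.5764 Hz.

(a) f₀ = 310.4 Hz  (b) Q = 538.5  (c) BW = 0.5764 Hz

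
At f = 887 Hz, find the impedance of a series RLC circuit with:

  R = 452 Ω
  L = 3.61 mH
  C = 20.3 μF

Step 1 — Angular frequency: ω = 2π·f = 2π·887 = 5573 rad/s.
Step 2 — Component impedances:
  R: Z = R = 452 Ω
  L: Z = jωL = j·5573·0.00361 = 0 + j20.12 Ω
  C: Z = 1/(jωC) = -j/(ω·C) = 0 - j8.839 Ω
Step 3 — Series combination: Z_total = R + L + C = 452 + j11.28 Ω = 452.1∠1.4° Ω.

Z = 452 + j11.28 Ω = 452.1∠1.4° Ω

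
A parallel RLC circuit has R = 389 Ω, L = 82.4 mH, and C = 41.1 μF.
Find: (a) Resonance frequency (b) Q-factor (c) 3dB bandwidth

Step 1 — Resonance: ω₀ = 1/√(LC) = 1/√(0.0824·4.11e-05) = 543.4 rad/s.
Step 2 — f₀ = ω₀/(2π) = 86.48 Hz.
Step 3 — Parallel Q: Q = R/(ω₀L) = 389/(543.4·0.0824) = 8.688.
Step 4 — Bandwidth: Δω = ω₀/Q = 62.55 rad/s; BW = Δω/(2π) = 9.955 Hz.

(a) f₀ = 86.48 Hz  (b) Q = 8.688  (c) BW = 9.955 Hz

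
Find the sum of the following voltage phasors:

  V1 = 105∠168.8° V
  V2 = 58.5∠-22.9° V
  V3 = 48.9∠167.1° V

Step 1 — Convert each phasor to rectangular form:
  V1 = 105·(cos(168.8°) + j·sin(168.8°)) = -103 + j20.39 V
  V2 = 58.5·(cos(-22.9°) + j·sin(-22.9°)) = 53.89 - j22.76 V
  V3 = 48.9·(cos(167.1°) + j·sin(167.1°)) = -47.67 + j10.92 V
Step 2 — Sum components: V_total = -96.78 + j8.548 V.
Step 3 — Convert to polar: |V_total| = 97.15 V, ∠V_total = 175.0°.

V_total = 97.15∠175.0° V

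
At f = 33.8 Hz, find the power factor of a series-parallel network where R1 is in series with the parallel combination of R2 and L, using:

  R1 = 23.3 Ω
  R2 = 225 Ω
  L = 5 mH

Step 1 — Angular frequency: ω = 2π·f = 2π·33.8 = 212.4 rad/s.
Step 2 — Component impedances:
  R1: Z = R = 23.3 Ω
  R2: Z = R = 225 Ω
  L: Z = jωL = j·212.4·0.005 = 0 + j1.062 Ω
Step 3 — Parallel branch: R2 || L = 1/(1/R2 + 1/L) = 0.005011 + j1.062 Ω.
Step 4 — Series with R1: Z_total = R1 + (R2 || L) = 23.31 + j1.062 Ω = 23.33∠2.6° Ω.
Step 5 — Power factor: PF = cos(φ) = Re(Z)/|Z| = 23.305/23.329 = 0.999.
Step 6 — Type: Im(Z) = 1.062 ⇒ lagging (phase φ = 2.6°).

PF = 0.999 (lagging, φ = 2.6°)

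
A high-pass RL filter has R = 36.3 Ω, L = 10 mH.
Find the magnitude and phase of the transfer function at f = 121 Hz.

Step 1 — Angular frequency: ω = 2π·121 = 760.3 rad/s.
Step 2 — Transfer function: H(jω) = jωL/(R + jωL).
Step 3 — Numerator jωL = j·7.603; denominator R + jωL = 36.3 + j7.603.
Step 4 — H = 0.04202 + j0.2006.
Step 5 — Magnitude: |H| = 0.205 (-13.8 dB); phase: φ = 78.2°.

|H| = 0.205 (-13.8 dB), φ = 78.2°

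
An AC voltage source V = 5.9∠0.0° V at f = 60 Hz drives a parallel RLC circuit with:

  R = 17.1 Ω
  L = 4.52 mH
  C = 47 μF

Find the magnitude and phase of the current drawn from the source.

Step 1 — Angular frequency: ω = 2π·f = 2π·60 = 377 rad/s.
Step 2 — Component impedances:
  R: Z = R = 17.1 Ω
  L: Z = jωL = j·377·0.00452 = 0 + j1.704 Ω
  C: Z = 1/(jωC) = -j/(ω·C) = 0 - j56.44 Ω
Step 3 — Parallel combination: 1/Z_total = 1/R + 1/L + 1/C; Z_total = 0.1787 + j1.739 Ω = 1.748∠84.1° Ω.
Step 4 — Source phasor: V = 5.9∠0.0° V = 5.9 V.
Step 5 — Ohm's law: I = V / Z_total = (5.9) / (0.1787 + j1.739) = 0.345 - j3.358 A.
Step 6 — Convert to polar: |I| = 3.376 A, ∠I = -84.1°.

I = 3.376∠-84.1° A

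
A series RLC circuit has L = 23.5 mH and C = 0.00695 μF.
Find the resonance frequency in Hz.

Step 1 — Resonance condition Im(Z)=0 gives ω₀ = 1/√(LC).
Step 2 — ω₀ = 1/√(0.0235·6.95e-09) = 7.825e+04 rad/s.
Step 3 — f₀ = ω₀/(2π) = 1.245e+04 Hz.

f₀ = 1.245e+04 Hz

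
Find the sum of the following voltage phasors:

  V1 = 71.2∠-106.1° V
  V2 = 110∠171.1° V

Step 1 — Convert each phasor to rectangular form:
  V1 = 71.2·(cos(-106.1°) + j·sin(-106.1°)) = -19.74 - j68.41 V
  V2 = 110·(cos(171.1°) + j·sin(171.1°)) = -108.7 + j17.02 V
Step 2 — Sum components: V_total = -128.4 - j51.39 V.
Step 3 — Convert to polar: |V_total| = 138.3 V, ∠V_total = -158.2°.

V_total = 138.3∠-158.2° V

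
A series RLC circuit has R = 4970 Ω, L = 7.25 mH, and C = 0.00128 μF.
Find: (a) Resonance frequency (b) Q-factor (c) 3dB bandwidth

Step 1 — Resonance condition Im(Z)=0 gives ω₀ = 1/√(LC).
Step 2 — ω₀ = 1/√(0.00725·1.28e-09) = 3.283e+05 rad/s.
Step 3 — f₀ = ω₀/(2π) = 5.225e+04 Hz.
Step 4 — Series Q: Q = ω₀L/R = 3.283e+05·0.00725/4970 = 0.4789.
Step 5 — 3dB bandwidth: Δω = ω₀/Q = 6.855e+05 rad/s; BW = Δω/(2π) = 1.091e+05 Hz.

(a) f₀ = 5.225e+04 Hz  (b) Q = 0.4789  (c) BW = 1.091e+05 Hz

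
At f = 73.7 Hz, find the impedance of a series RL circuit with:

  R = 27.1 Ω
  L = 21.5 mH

Step 1 — Angular frequency: ω = 2π·f = 2π·73.7 = 463.1 rad/s.
Step 2 — Component impedances:
  R: Z = R = 27.1 Ω
  L: Z = jωL = j·463.1·0.0215 = 0 + j9.956 Ω
Step 3 — Series combination: Z_total = R + L = 27.1 + j9.956 Ω = 28.87∠20.2° Ω.

Z = 27.1 + j9.956 Ω = 28.87∠20.2° Ω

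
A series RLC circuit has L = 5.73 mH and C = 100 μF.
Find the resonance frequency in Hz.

Step 1 — Resonance condition Im(Z)=0 gives ω₀ = 1/√(LC).
Step 2 — ω₀ = 1/√(0.00573·0.0001) = 1321 rad/s.
Step 3 — f₀ = ω₀/(2π) = 210.3 Hz.

f₀ = 210.3 Hz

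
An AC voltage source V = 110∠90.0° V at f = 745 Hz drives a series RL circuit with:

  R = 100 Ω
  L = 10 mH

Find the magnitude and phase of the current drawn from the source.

Step 1 — Angular frequency: ω = 2π·f = 2π·745 = 4681 rad/s.
Step 2 — Component impedances:
  R: Z = R = 100 Ω
  L: Z = jωL = j·4681·0.01 = 0 + j46.81 Ω
Step 3 — Series combination: Z_total = R + L = 100 + j46.81 Ω = 110.4∠25.1° Ω.
Step 4 — Source phasor: V = 110∠90.0° V = 0 + j110 V.
Step 5 — Ohm's law: I = V / Z_total = (0 + j110) / (100 + j46.81) = 0.4224 + j0.9023 A.
Step 6 — Convert to polar: |I| = 0.9963 A, ∠I = 64.9°.

I = 0.9963∠64.9° A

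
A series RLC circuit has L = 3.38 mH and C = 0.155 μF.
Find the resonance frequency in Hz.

Step 1 — Resonance condition Im(Z)=0 gives ω₀ = 1/√(LC).
Step 2 — ω₀ = 1/√(0.00338·1.55e-07) = 4.369e+04 rad/s.
Step 3 — f₀ = ω₀/(2π) = 6953 Hz.

f₀ = 6953 Hz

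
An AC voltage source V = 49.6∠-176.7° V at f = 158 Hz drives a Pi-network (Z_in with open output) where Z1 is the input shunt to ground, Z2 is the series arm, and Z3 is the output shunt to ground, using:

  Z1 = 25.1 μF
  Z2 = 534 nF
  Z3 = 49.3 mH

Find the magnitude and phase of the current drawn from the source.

Step 1 — Angular frequency: ω = 2π·f = 2π·158 = 992.7 rad/s.
Step 2 — Component impedances:
  Z1: Z = 1/(jωC) = -j/(ω·C) = 0 - j40.13 Ω
  Z2: Z = 1/(jωC) = -j/(ω·C) = 0 - j1886 Ω
  Z3: Z = jωL = j·992.7·0.0493 = 0 + j48.94 Ω
Step 3 — With open output, the series arm Z2 and the output shunt Z3 appear in series to ground: Z2 + Z3 = 0 - j1837 Ω.
Step 4 — Parallel with input shunt Z1: Z_in = Z1 || (Z2 + Z3) = 0 - j39.27 Ω = 39.27∠-90.0° Ω.
Step 5 — Source phasor: V = 49.6∠-176.7° V = -49.52 - j2.855 V.
Step 6 — Ohm's law: I = V / Z_total = (-49.52 - j2.855) / (0 - j39.27) = 0.0727 - j1.261 A.
Step 7 — Convert to polar: |I| = 1.263 A, ∠I = -86.7°.

I = 1.263∠-86.7° A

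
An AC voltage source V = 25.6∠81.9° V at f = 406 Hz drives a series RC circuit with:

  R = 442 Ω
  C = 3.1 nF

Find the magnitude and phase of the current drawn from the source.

Step 1 — Angular frequency: ω = 2π·f = 2π·406 = 2551 rad/s.
Step 2 — Component impedances:
  R: Z = R = 442 Ω
  C: Z = 1/(jωC) = -j/(ω·C) = 0 - j1.265e+05 Ω
Step 3 — Series combination: Z_total = R + C = 442 - j1.265e+05 Ω = 1.265e+05∠-89.8° Ω.
Step 4 — Source phasor: V = 25.6∠81.9° V = 3.607 + j25.34 V.
Step 5 — Ohm's law: I = V / Z_total = (3.607 + j25.34) / (442 - j1.265e+05) = -0.0002003 + j2.922e-05 A.
Step 6 — Convert to polar: |I| = 0.0002024 A, ∠I = 171.7°.

I = 0.0002024∠171.7° A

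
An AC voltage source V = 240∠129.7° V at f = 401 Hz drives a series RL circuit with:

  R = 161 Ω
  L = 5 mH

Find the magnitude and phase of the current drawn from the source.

Step 1 — Angular frequency: ω = 2π·f = 2π·401 = 2520 rad/s.
Step 2 — Component impedances:
  R: Z = R = 161 Ω
  L: Z = jωL = j·2520·0.005 = 0 + j12.6 Ω
Step 3 — Series combination: Z_total = R + L = 161 + j12.6 Ω = 161.5∠4.5° Ω.
Step 4 — Source phasor: V = 240∠129.7° V = -153.3 + j184.7 V.
Step 5 — Ohm's law: I = V / Z_total = (-153.3 + j184.7) / (161 + j12.6) = -0.8572 + j1.214 A.
Step 6 — Convert to polar: |I| = 1.486 A, ∠I = 125.2°.

I = 1.486∠125.2° A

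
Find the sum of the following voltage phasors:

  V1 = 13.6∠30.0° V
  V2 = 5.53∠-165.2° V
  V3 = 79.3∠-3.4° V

Step 1 — Convert each phasor to rectangular form:
  V1 = 13.6·(cos(30.0°) + j·sin(30.0°)) = 11.78 + j6.8 V
  V2 = 5.53·(cos(-165.2°) + j·sin(-165.2°)) = -5.347 - j1.413 V
  V3 = 79.3·(cos(-3.4°) + j·sin(-3.4°)) = 79.16 - j4.703 V
Step 2 — Sum components: V_total = 85.59 + j0.6844 V.
Step 3 — Convert to polar: |V_total| = 85.59 V, ∠V_total = 0.5°.

V_total = 85.59∠0.5° V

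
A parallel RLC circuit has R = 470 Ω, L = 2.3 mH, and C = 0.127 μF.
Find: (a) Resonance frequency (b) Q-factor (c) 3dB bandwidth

Step 1 — Resonance: ω₀ = 1/√(LC) = 1/√(0.0023·1.27e-07) = 5.851e+04 rad/s.
Step 2 — f₀ = ω₀/(2π) = 9312 Hz.
Step 3 — Parallel Q: Q = R/(ω₀L) = 470/(5.851e+04·0.0023) = 3.492.
Step 4 — Bandwidth: Δω = ω₀/Q = 1.675e+04 rad/s; BW = Δω/(2π) = 2666 Hz.

(a) f₀ = 9312 Hz  (b) Q = 3.492  (c) BW = 2666 Hz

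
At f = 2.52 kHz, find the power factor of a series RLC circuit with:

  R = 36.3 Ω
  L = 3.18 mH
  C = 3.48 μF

Step 1 — Angular frequency: ω = 2π·f = 2π·2520 = 1.583e+04 rad/s.
Step 2 — Component impedances:
  R: Z = R = 36.3 Ω
  L: Z = jωL = j·1.583e+04·0.00318 = 0 + j50.35 Ω
  C: Z = 1/(jωC) = -j/(ω·C) = 0 - j18.15 Ω
Step 3 — Series combination: Z_total = R + L + C = 36.3 + j32.2 Ω = 48.53∠41.6° Ω.
Step 4 — Power factor: PF = cos(φ) = Re(Z)/|Z| = 36.3/48.525 = 0.7481.
Step 5 — Type: Im(Z) = 32.2 ⇒ lagging (phase φ = 41.6°).

PF = 0.7481 (lagging, φ = 41.6°)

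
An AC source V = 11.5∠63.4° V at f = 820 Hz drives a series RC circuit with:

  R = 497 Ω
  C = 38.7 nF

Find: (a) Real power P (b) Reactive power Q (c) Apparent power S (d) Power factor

Step 1 — Angular frequency: ω = 2π·f = 2π·820 = 5152 rad/s.
Step 2 — Component impedances:
  R: Z = R = 497 Ω
  C: Z = 1/(jωC) = -j/(ω·C) = 0 - j5015 Ω
Step 3 — Series combination: Z_total = R + C = 497 - j5015 Ω = 5040∠-84.3° Ω.
Step 4 — Source phasor: V = 11.5∠63.4° V = 5.149 + j10.28 V.
Step 5 — Current: I = V / Z = -0.00193 + j0.001218 A = 0.002282∠147.7° A.
Step 6 — Complex power: S = V·I* = 0.002588 - j0.02611 VA.
Step 7 — Real power: P = Re(S) = 0.002588 W.
Step 8 — Reactive power: Q = Im(S) = -0.02611 VAR.
Step 9 — Apparent power: |S| = 0.02624 VA.
Step 10 — Power factor: PF = P/|S| = 0.09861 (leading).

(a) P = 0.002588 W  (b) Q = -0.02611 VAR  (c) S = 0.02624 VA  (d) PF = 0.09861 (leading)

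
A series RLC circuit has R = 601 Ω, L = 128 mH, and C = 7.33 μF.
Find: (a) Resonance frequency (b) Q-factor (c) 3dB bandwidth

Step 1 — Resonance: ω₀ = 1/√(LC) = 1/√(0.128·7.33e-06) = 1032 rad/s.
Step 2 — f₀ = ω₀/(2π) = 164.3 Hz.
Step 3 — Series Q: Q = ω₀L/R = 1032·0.128/601 = 0.2199.
Step 4 — Bandwidth: Δω = ω₀/Q = 4695 rad/s; BW = Δω/(2π) = 747.3 Hz.

(a) f₀ = 164.3 Hz  (b) Q = 0.2199  (c) BW = 747.3 Hz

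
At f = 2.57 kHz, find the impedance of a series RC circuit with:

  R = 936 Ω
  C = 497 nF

Step 1 — Angular frequency: ω = 2π·f = 2π·2570 = 1.615e+04 rad/s.
Step 2 — Component impedances:
  R: Z = R = 936 Ω
  C: Z = 1/(jωC) = -j/(ω·C) = 0 - j124.6 Ω
Step 3 — Series combination: Z_total = R + C = 936 - j124.6 Ω = 944.3∠-7.6° Ω.

Z = 936 - j124.6 Ω = 944.3∠-7.6° Ω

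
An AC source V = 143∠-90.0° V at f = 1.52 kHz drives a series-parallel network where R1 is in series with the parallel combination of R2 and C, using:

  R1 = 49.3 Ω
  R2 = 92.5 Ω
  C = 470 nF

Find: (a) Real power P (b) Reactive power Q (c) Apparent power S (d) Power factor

Step 1 — Angular frequency: ω = 2π·f = 2π·1520 = 9550 rad/s.
Step 2 — Component impedances:
  R1: Z = R = 49.3 Ω
  R2: Z = R = 92.5 Ω
  C: Z = 1/(jωC) = -j/(ω·C) = 0 - j222.8 Ω
Step 3 — Parallel branch: R2 || C = 1/(1/R2 + 1/C) = 78.9 - j32.76 Ω.
Step 4 — Series with R1: Z_total = R1 + (R2 || C) = 128.2 - j32.76 Ω = 132.3∠-14.3° Ω.
Step 5 — Source phasor: V = 143∠-90.0° V = 0 - j143 V.
Step 6 — Current: I = V / Z = 0.2676 - j1.047 A = 1.081∠-75.7° A.
Step 7 — Complex power: S = V·I* = 149.7 - j38.26 VA.
Step 8 — Real power: P = Re(S) = 149.7 W.
Step 9 — Reactive power: Q = Im(S) = -38.26 VAR.
Step 10 — Apparent power: |S| = 154.5 VA.
Step 11 — Power factor: PF = P/|S| = 0.9689 (leading).

(a) P = 149.7 W  (b) Q = -38.26 VAR  (c) S = 154.5 VA  (d) PF = 0.9689 (leading)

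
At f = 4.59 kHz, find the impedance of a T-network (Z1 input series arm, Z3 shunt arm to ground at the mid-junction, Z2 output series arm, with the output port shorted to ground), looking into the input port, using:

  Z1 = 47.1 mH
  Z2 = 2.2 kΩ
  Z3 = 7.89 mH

Step 1 — Angular frequency: ω = 2π·f = 2π·4590 = 2.884e+04 rad/s.
Step 2 — Component impedances:
  Z1: Z = jωL = j·2.884e+04·0.0471 = 0 + j1358 Ω
  Z2: Z = R = 2200 Ω
  Z3: Z = jωL = j·2.884e+04·0.00789 = 0 + j227.5 Ω
Step 3 — With the output port shorted to ground, the output series arm Z2 runs from the junction to ground; the shunt arm Z3 also runs from the junction to ground. They appear in parallel: Z3 || Z2 = 23.29 + j225.1 Ω.
Step 4 — Series with input arm Z1: Z_in = Z1 + (Z3 || Z2) = 23.29 + j1583 Ω = 1584∠89.2° Ω.

Z = 23.29 + j1583 Ω = 1584∠89.2° Ω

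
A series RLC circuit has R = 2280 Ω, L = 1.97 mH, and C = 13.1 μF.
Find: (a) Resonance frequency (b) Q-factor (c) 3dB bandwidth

Step 1 — Resonance condition Im(Z)=0 gives ω₀ = 1/√(LC).
Step 2 — ω₀ = 1/√(0.00197·1.31e-05) = 6225 rad/s.
Step 3 — f₀ = ω₀/(2π) = 990.7 Hz.
Step 4 — Series Q: Q = ω₀L/R = 6225·0.00197/2280 = 0.005379.
Step 5 — 3dB bandwidth: Δω = ω₀/Q = 1.157e+06 rad/s; BW = Δω/(2π) = 1.842e+05 Hz.

(a) f₀ = 990.7 Hz  (b) Q = 0.005379  (c) BW = 1.842e+05 Hz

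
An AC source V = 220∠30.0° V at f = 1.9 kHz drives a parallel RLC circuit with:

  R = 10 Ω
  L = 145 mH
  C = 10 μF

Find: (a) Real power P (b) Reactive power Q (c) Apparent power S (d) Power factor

Step 1 — Angular frequency: ω = 2π·f = 2π·1900 = 1.194e+04 rad/s.
Step 2 — Component impedances:
  R: Z = R = 10 Ω
  L: Z = jωL = j·1.194e+04·0.145 = 0 + j1731 Ω
  C: Z = 1/(jωC) = -j/(ω·C) = 0 - j8.377 Ω
Step 3 — Parallel combination: 1/Z_total = 1/R + 1/L + 1/C; Z_total = 4.147 - j4.927 Ω = 6.44∠-49.9° Ω.
Step 4 — Source phasor: V = 220∠30.0° V = 190.5 + j110 V.
Step 5 — Current: I = V / Z = 5.984 + j33.63 A = 34.16∠79.9° A.
Step 6 — Complex power: S = V·I* = 4840 - j5750 VA.
Step 7 — Real power: P = Re(S) = 4840 W.
Step 8 — Reactive power: Q = Im(S) = -5750 VAR.
Step 9 — Apparent power: |S| = 7516 VA.
Step 10 — Power factor: PF = P/|S| = 0.644 (leading).

(a) P = 4840 W  (b) Q = -5750 VAR  (c) S = 7516 VA  (d) PF = 0.644 (leading)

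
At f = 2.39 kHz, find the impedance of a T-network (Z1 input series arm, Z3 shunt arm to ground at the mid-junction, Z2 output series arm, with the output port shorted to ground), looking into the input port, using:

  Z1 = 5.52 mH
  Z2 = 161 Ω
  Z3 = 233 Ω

Step 1 — Angular frequency: ω = 2π·f = 2π·2390 = 1.502e+04 rad/s.
Step 2 — Component impedances:
  Z1: Z = jωL = j·1.502e+04·0.00552 = 0 + j82.89 Ω
  Z2: Z = R = 161 Ω
  Z3: Z = R = 233 Ω
Step 3 — With the output port shorted to ground, the output series arm Z2 runs from the junction to ground; the shunt arm Z3 also runs from the junction to ground. They appear in parallel: Z3 || Z2 = 95.21 Ω.
Step 4 — Series with input arm Z1: Z_in = Z1 + (Z3 || Z2) = 95.21 + j82.89 Ω = 126.2∠41.0° Ω.

Z = 95.21 + j82.89 Ω = 126.2∠41.0° Ω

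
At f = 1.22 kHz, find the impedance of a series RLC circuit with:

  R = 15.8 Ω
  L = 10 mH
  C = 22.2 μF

Step 1 — Angular frequency: ω = 2π·f = 2π·1220 = 7665 rad/s.
Step 2 — Component impedances:
  R: Z = R = 15.8 Ω
  L: Z = jωL = j·7665·0.01 = 0 + j76.65 Ω
  C: Z = 1/(jωC) = -j/(ω·C) = 0 - j5.876 Ω
Step 3 — Series combination: Z_total = R + L + C = 15.8 + j70.78 Ω = 72.52∠77.4° Ω.

Z = 15.8 + j70.78 Ω = 72.52∠77.4° Ω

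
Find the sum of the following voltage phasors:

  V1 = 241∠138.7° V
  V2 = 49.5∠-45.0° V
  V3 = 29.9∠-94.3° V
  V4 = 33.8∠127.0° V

Step 1 — Convert each phasor to rectangular form:
  V1 = 241·(cos(138.7°) + j·sin(138.7°)) = -181.1 + j159.1 V
  V2 = 49.5·(cos(-45.0°) + j·sin(-45.0°)) = 35 - j35 V
  V3 = 29.9·(cos(-94.3°) + j·sin(-94.3°)) = -2.242 - j29.82 V
  V4 = 33.8·(cos(127.0°) + j·sin(127.0°)) = -20.34 + j26.99 V
Step 2 — Sum components: V_total = -168.6 + j121.2 V.
Step 3 — Convert to polar: |V_total| = 207.7 V, ∠V_total = 144.3°.

V_total = 207.7∠144.3° V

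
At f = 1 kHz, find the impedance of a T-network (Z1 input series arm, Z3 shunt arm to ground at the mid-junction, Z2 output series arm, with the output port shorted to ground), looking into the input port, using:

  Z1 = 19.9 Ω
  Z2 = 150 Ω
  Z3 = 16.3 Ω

Step 1 — Angular frequency: ω = 2π·f = 2π·1000 = 6283 rad/s.
Step 2 — Component impedances:
  Z1: Z = R = 19.9 Ω
  Z2: Z = R = 150 Ω
  Z3: Z = R = 16.3 Ω
Step 3 — With the output port shorted to ground, the output series arm Z2 runs from the junction to ground; the shunt arm Z3 also runs from the junction to ground. They appear in parallel: Z3 || Z2 = 14.7 Ω.
Step 4 — Series with input arm Z1: Z_in = Z1 + (Z3 || Z2) = 34.6 Ω = 34.6∠0.0° Ω.

Z = 34.6 Ω = 34.6∠0.0° Ω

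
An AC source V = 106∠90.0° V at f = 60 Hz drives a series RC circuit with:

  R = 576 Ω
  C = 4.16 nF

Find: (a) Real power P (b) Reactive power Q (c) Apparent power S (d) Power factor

Step 1 — Angular frequency: ω = 2π·f = 2π·60 = 377 rad/s.
Step 2 — Component impedances:
  R: Z = R = 576 Ω
  C: Z = 1/(jωC) = -j/(ω·C) = 0 - j6.376e+05 Ω
Step 3 — Series combination: Z_total = R + C = 576 - j6.376e+05 Ω = 6.376e+05∠-89.9° Ω.
Step 4 — Source phasor: V = 106∠90.0° V = 0 + j106 V.
Step 5 — Current: I = V / Z = -0.0001662 + j1.502e-07 A = 0.0001662∠179.9° A.
Step 6 — Complex power: S = V·I* = 1.592e-05 - j0.01762 VA.
Step 7 — Real power: P = Re(S) = 1.592e-05 W.
Step 8 — Reactive power: Q = Im(S) = -0.01762 VAR.
Step 9 — Apparent power: |S| = 0.01762 VA.
Step 10 — Power factor: PF = P/|S| = 0.0009033 (leading).

(a) P = 1.592e-05 W  (b) Q = -0.01762 VAR  (c) S = 0.01762 VA  (d) PF = 0.0009033 (leading)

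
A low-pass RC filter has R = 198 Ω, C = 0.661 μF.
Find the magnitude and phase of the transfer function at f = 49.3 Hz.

Step 1 — Angular frequency: ω = 2π·49.3 = 309.8 rad/s.
Step 2 — Transfer function: H(jω) = 1/(1 + jωRC).
Step 3 — Denominator: 1 + jωRC = 1 + j·309.8·198·6.61e-07 = 1 + j0.04054.
Step 4 — H = 0.9984 - j0.04047.
Step 5 — Magnitude: |H| = 0.9992 (-0.0 dB); phase: φ = -2.3°.

|H| = 0.9992 (-0.0 dB), φ = -2.3°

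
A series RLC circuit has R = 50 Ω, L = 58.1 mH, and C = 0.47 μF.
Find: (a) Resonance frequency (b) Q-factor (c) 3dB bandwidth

Step 1 — Resonance condition Im(Z)=0 gives ω₀ = 1/√(LC).
Step 2 — ω₀ = 1/√(0.0581·4.7e-07) = 6051 rad/s.
Step 3 — f₀ = ω₀/(2π) = 963.1 Hz.
Step 4 — Series Q: Q = ω₀L/R = 6051·0.0581/50 = 7.032.
Step 5 — 3dB bandwidth: Δω = ω₀/Q = 860.6 rad/s; BW = Δω/(2π) = 137 Hz.

(a) f₀ = 963.1 Hz  (b) Q = 7.032  (c) BW = 137 Hz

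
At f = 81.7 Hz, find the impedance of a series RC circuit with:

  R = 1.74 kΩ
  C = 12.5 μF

Step 1 — Angular frequency: ω = 2π·f = 2π·81.7 = 513.3 rad/s.
Step 2 — Component impedances:
  R: Z = R = 1740 Ω
  C: Z = 1/(jωC) = -j/(ω·C) = 0 - j155.8 Ω
Step 3 — Series combination: Z_total = R + C = 1740 - j155.8 Ω = 1747∠-5.1° Ω.

Z = 1740 - j155.8 Ω = 1747∠-5.1° Ω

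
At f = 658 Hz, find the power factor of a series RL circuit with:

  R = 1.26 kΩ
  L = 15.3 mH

Step 1 — Angular frequency: ω = 2π·f = 2π·658 = 4134 rad/s.
Step 2 — Component impedances:
  R: Z = R = 1260 Ω
  L: Z = jωL = j·4134·0.0153 = 0 + j63.26 Ω
Step 3 — Series combination: Z_total = R + L = 1260 + j63.26 Ω = 1262∠2.9° Ω.
Step 4 — Power factor: PF = cos(φ) = Re(Z)/|Z| = 1260/1261.6 = 0.9987.
Step 5 — Type: Im(Z) = 63.26 ⇒ lagging (phase φ = 2.9°).

PF = 0.9987 (lagging, φ = 2.9°)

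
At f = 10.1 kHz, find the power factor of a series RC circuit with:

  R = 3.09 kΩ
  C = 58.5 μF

Step 1 — Angular frequency: ω = 2π·f = 2π·1.01e+04 = 6.346e+04 rad/s.
Step 2 — Component impedances:
  R: Z = R = 3090 Ω
  C: Z = 1/(jωC) = -j/(ω·C) = 0 - j0.2694 Ω
Step 3 — Series combination: Z_total = R + C = 3090 - j0.2694 Ω = 3090∠-0.0° Ω.
Step 4 — Power factor: PF = cos(φ) = Re(Z)/|Z| = 3090/3090 = 1.
Step 5 — Type: Im(Z) = -0.2694 ⇒ leading (phase φ = -0.0°).

PF = 1 (leading, φ = -0.0°)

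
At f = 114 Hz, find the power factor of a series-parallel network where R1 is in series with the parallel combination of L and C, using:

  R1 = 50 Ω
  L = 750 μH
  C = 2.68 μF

Step 1 — Angular frequency: ω = 2π·f = 2π·114 = 716.3 rad/s.
Step 2 — Component impedances:
  R1: Z = R = 50 Ω
  L: Z = jωL = j·716.3·0.00075 = 0 + j0.5372 Ω
  C: Z = 1/(jωC) = -j/(ω·C) = 0 - j520.9 Ω
Step 3 — Parallel branch: L || C = 1/(1/L + 1/C) = 0 + j0.5378 Ω.
Step 4 — Series with R1: Z_total = R1 + (L || C) = 50 + j0.5378 Ω = 50∠0.6° Ω.
Step 5 — Power factor: PF = cos(φ) = Re(Z)/|Z| = 50/50.003 = 0.9999.
Step 6 — Type: Im(Z) = 0.5378 ⇒ lagging (phase φ = 0.6°).

PF = 0.9999 (lagging, φ = 0.6°)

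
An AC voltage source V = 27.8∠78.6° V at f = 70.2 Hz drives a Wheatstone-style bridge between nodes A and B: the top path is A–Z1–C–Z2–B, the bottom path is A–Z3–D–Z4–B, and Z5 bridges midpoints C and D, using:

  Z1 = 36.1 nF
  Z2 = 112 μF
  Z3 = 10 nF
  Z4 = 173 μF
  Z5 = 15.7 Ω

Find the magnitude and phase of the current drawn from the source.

Step 1 — Angular frequency: ω = 2π·f = 2π·70.2 = 441.1 rad/s.
Step 2 — Component impedances:
  Z1: Z = 1/(jωC) = -j/(ω·C) = 0 - j6.28e+04 Ω
  Z2: Z = 1/(jωC) = -j/(ω·C) = 0 - j20.24 Ω
  Z3: Z = 1/(jωC) = -j/(ω·C) = 0 - j2.267e+05 Ω
  Z4: Z = 1/(jωC) = -j/(ω·C) = 0 - j13.1 Ω
  Z5: Z = R = 15.7 Ω
Step 3 — Bridge requires nodal analysis (the Z5 bridge couples midpoints C and D, so the two paths cannot be reduced to a simple series/parallel combination). Setting node B to ground and injecting 1 A at node A, the 3-node admittance system at A, C, D solves to V_A = Z_AB = 1.956 - j4.919e+04 Ω = 4.919e+04∠-90.0° Ω.
Step 4 — Source phasor: V = 27.8∠78.6° V = 5.495 + j27.25 V.
Step 5 — Ohm's law: I = V / Z_total = (5.495 + j27.25) / (1.956 - j4.919e+04) = -0.000554 + j0.0001117 A.
Step 6 — Convert to polar: |I| = 0.0005652 A, ∠I = 168.6°.

I = 0.0005652∠168.6° A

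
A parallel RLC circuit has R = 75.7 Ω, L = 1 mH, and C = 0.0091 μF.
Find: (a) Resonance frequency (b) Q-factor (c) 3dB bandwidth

Step 1 — Resonance: ω₀ = 1/√(LC) = 1/√(0.001·9.1e-09) = 3.315e+05 rad/s.
Step 2 — f₀ = ω₀/(2π) = 5.276e+04 Hz.
Step 3 — Parallel Q: Q = R/(ω₀L) = 75.7/(3.315e+05·0.001) = 0.2284.
Step 4 — Bandwidth: Δω = ω₀/Q = 1.452e+06 rad/s; BW = Δω/(2π) = 2.31e+05 Hz.

(a) f₀ = 5.276e+04 Hz  (b) Q = 0.2284  (c) BW = 2.31e+05 Hz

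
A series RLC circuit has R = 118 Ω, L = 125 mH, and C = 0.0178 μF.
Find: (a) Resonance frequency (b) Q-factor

Step 1 — Resonance condition Im(Z)=0 gives ω₀ = 1/√(LC).
Step 2 — ω₀ = 1/√(0.125·1.78e-08) = 2.12e+04 rad/s.
Step 3 — f₀ = ω₀/(2π) = 3374 Hz.
Step 4 — Series Q: Q = ω₀L/R = 2.12e+04·0.125/118 = 22.46.

(a) f₀ = 3374 Hz  (b) Q = 22.46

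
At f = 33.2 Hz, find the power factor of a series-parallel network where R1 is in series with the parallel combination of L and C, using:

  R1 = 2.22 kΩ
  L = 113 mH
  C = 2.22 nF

Step 1 — Angular frequency: ω = 2π·f = 2π·33.2 = 208.6 rad/s.
Step 2 — Component impedances:
  R1: Z = R = 2220 Ω
  L: Z = jωL = j·208.6·0.113 = 0 + j23.57 Ω
  C: Z = 1/(jωC) = -j/(ω·C) = 0 - j2.159e+06 Ω
Step 3 — Parallel branch: L || C = 1/(1/L + 1/C) = 0 + j23.57 Ω.
Step 4 — Series with R1: Z_total = R1 + (L || C) = 2220 + j23.57 Ω = 2220∠0.6° Ω.
Step 5 — Power factor: PF = cos(φ) = Re(Z)/|Z| = 2220/2220.13 = 0.9999.
Step 6 — Type: Im(Z) = 23.57 ⇒ lagging (phase φ = 0.6°).

PF = 0.9999 (lagging, φ = 0.6°)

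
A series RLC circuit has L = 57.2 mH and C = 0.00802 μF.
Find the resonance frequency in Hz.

Step 1 — Resonance condition Im(Z)=0 gives ω₀ = 1/√(LC).
Step 2 — ω₀ = 1/√(0.0572·8.02e-09) = 4.669e+04 rad/s.
Step 3 — f₀ = ω₀/(2π) = 7431 Hz.

f₀ = 7431 Hz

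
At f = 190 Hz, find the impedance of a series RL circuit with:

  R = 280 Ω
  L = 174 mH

Step 1 — Angular frequency: ω = 2π·f = 2π·190 = 1194 rad/s.
Step 2 — Component impedances:
  R: Z = R = 280 Ω
  L: Z = jωL = j·1194·0.174 = 0 + j207.7 Ω
Step 3 — Series combination: Z_total = R + L = 280 + j207.7 Ω = 348.6∠36.6° Ω.

Z = 280 + j207.7 Ω = 348.6∠36.6° Ω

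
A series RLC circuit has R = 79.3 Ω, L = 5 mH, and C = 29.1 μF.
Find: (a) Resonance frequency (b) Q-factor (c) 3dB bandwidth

Step 1 — Resonance condition Im(Z)=0 gives ω₀ = 1/√(LC).
Step 2 — ω₀ = 1/√(0.005·2.91e-05) = 2622 rad/s.
Step 3 — f₀ = ω₀/(2π) = 417.2 Hz.
Step 4 — Series Q: Q = ω₀L/R = 2622·0.005/79.3 = 0.1653.
Step 5 — 3dB bandwidth: Δω = ω₀/Q = 1.586e+04 rad/s; BW = Δω/(2π) = 2524 Hz.

(a) f₀ = 417.2 Hz  (b) Q = 0.1653  (c) BW = 2524 Hz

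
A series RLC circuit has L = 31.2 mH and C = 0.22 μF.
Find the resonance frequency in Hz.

Step 1 — Resonance condition Im(Z)=0 gives ω₀ = 1/√(LC).
Step 2 — ω₀ = 1/√(0.0312·2.2e-07) = 1.207e+04 rad/s.
Step 3 — f₀ = ω₀/(2π) = 1921 Hz.

f₀ = 1921 Hz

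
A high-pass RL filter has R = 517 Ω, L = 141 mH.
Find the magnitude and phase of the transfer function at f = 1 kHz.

Step 1 — Angular frequency: ω = 2π·1000 = 6283 rad/s.
Step 2 — Transfer function: H(jω) = jωL/(R + jωL).
Step 3 — Numerator jωL = j·885.9; denominator R + jωL = 517 + j885.9.
Step 4 — H = 0.746 + j0.4353.
Step 5 — Magnitude: |H| = 0.8637 (-1.3 dB); phase: φ = 30.3°.

|H| = 0.8637 (-1.3 dB), φ = 30.3°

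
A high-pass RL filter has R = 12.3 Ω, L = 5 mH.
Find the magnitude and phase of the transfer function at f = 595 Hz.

Step 1 — Angular frequency: ω = 2π·595 = 3738 rad/s.
Step 2 — Transfer function: H(jω) = jωL/(R + jωL).
Step 3 — Numerator jωL = j·18.69; denominator R + jωL = 12.3 + j18.69.
Step 4 — H = 0.6978 + j0.4592.
Step 5 — Magnitude: |H| = 0.8354 (-1.6 dB); phase: φ = 33.3°.

|H| = 0.8354 (-1.6 dB), φ = 33.3°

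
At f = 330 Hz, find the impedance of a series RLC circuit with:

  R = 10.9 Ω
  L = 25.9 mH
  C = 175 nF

Step 1 — Angular frequency: ω = 2π·f = 2π·330 = 2073 rad/s.
Step 2 — Component impedances:
  R: Z = R = 10.9 Ω
  L: Z = jωL = j·2073·0.0259 = 0 + j53.7 Ω
  C: Z = 1/(jωC) = -j/(ω·C) = 0 - j2756 Ω
Step 3 — Series combination: Z_total = R + L + C = 10.9 - j2702 Ω = 2702∠-89.8° Ω.

Z = 10.9 - j2702 Ω = 2702∠-89.8° Ω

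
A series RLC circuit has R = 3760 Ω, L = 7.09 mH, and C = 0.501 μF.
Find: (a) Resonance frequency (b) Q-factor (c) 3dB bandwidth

Step 1 — Resonance condition Im(Z)=0 gives ω₀ = 1/√(LC).
Step 2 — ω₀ = 1/√(0.00709·5.01e-07) = 1.678e+04 rad/s.
Step 3 — f₀ = ω₀/(2π) = 2670 Hz.
Step 4 — Series Q: Q = ω₀L/R = 1.678e+04·0.00709/3760 = 0.03164.
Step 5 — 3dB bandwidth: Δω = ω₀/Q = 5.303e+05 rad/s; BW = Δω/(2π) = 8.44e+04 Hz.

(a) f₀ = 2670 Hz  (b) Q = 0.03164  (c) BW = 8.44e+04 Hz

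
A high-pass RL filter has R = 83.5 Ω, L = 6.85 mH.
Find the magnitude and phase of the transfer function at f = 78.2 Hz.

Step 1 — Angular frequency: ω = 2π·78.2 = 491.3 rad/s.
Step 2 — Transfer function: H(jω) = jωL/(R + jωL).
Step 3 — Numerator jωL = j·3.366; denominator R + jωL = 83.5 + j3.366.
Step 4 — H = 0.001622 + j0.04024.
Step 5 — Magnitude: |H| = 0.04028 (-27.9 dB); phase: φ = 87.7°.

|H| = 0.04028 (-27.9 dB), φ = 87.7°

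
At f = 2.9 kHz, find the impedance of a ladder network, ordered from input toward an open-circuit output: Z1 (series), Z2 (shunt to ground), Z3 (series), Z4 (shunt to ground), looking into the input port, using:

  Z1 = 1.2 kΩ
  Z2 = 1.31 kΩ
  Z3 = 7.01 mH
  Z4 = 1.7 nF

Step 1 — Angular frequency: ω = 2π·f = 2π·2900 = 1.822e+04 rad/s.
Step 2 — Component impedances:
  Z1: Z = R = 1200 Ω
  Z2: Z = R = 1310 Ω
  Z3: Z = jωL = j·1.822e+04·0.00701 = 0 + j127.7 Ω
  Z4: Z = 1/(jωC) = -j/(ω·C) = 0 - j3.228e+04 Ω
Step 3 — Ladder network (open output): work backward from the far end, alternating series and parallel combinations. Z_in = 2508 - j53.28 Ω = 2508∠-1.2° Ω.

Z = 2508 - j53.28 Ω = 2508∠-1.2° Ω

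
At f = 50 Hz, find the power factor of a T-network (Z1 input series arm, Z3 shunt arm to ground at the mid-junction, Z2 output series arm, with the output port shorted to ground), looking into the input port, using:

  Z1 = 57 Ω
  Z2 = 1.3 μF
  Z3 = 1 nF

Step 1 — Angular frequency: ω = 2π·f = 2π·50 = 314.2 rad/s.
Step 2 — Component impedances:
  Z1: Z = R = 57 Ω
  Z2: Z = 1/(jωC) = -j/(ω·C) = 0 - j2449 Ω
  Z3: Z = 1/(jωC) = -j/(ω·C) = 0 - j3.183e+06 Ω
Step 3 — With the output port shorted to ground, the output series arm Z2 runs from the junction to ground; the shunt arm Z3 also runs from the junction to ground. They appear in parallel: Z3 || Z2 = 0 - j2447 Ω.
Step 4 — Series with input arm Z1: Z_in = Z1 + (Z3 || Z2) = 57 - j2447 Ω = 2447∠-88.7° Ω.
Step 5 — Power factor: PF = cos(φ) = Re(Z)/|Z| = 57/2447 = 0.02329.
Step 6 — Type: Im(Z) = -2447 ⇒ leading (phase φ = -88.7°).

PF = 0.02329 (leading, φ = -88.7°)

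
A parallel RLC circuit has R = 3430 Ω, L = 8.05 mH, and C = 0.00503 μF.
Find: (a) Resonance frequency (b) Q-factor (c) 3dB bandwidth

Step 1 — Resonance: ω₀ = 1/√(LC) = 1/√(0.00805·5.03e-09) = 1.572e+05 rad/s.
Step 2 — f₀ = ω₀/(2π) = 2.501e+04 Hz.
Step 3 — Parallel Q: Q = R/(ω₀L) = 3430/(1.572e+05·0.00805) = 2.711.
Step 4 — Bandwidth: Δω = ω₀/Q = 5.796e+04 rad/s; BW = Δω/(2π) = 9225 Hz.

(a) f₀ = 2.501e+04 Hz  (b) Q = 2.711  (c) BW = 9225 Hz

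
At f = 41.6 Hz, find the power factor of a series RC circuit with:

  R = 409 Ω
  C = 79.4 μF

Step 1 — Angular frequency: ω = 2π·f = 2π·41.6 = 261.4 rad/s.
Step 2 — Component impedances:
  R: Z = R = 409 Ω
  C: Z = 1/(jωC) = -j/(ω·C) = 0 - j48.18 Ω
Step 3 — Series combination: Z_total = R + C = 409 - j48.18 Ω = 411.8∠-6.7° Ω.
Step 4 — Power factor: PF = cos(φ) = Re(Z)/|Z| = 409/411.83 = 0.9931.
Step 5 — Type: Im(Z) = -48.18 ⇒ leading (phase φ = -6.7°).

PF = 0.9931 (leading, φ = -6.7°)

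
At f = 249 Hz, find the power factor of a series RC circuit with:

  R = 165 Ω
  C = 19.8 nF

Step 1 — Angular frequency: ω = 2π·f = 2π·249 = 1565 rad/s.
Step 2 — Component impedances:
  R: Z = R = 165 Ω
  C: Z = 1/(jωC) = -j/(ω·C) = 0 - j3.228e+04 Ω
Step 3 — Series combination: Z_total = R + C = 165 - j3.228e+04 Ω = 3.228e+04∠-89.7° Ω.
Step 4 — Power factor: PF = cos(φ) = Re(Z)/|Z| = 165/32282 = 0.005111.
Step 5 — Type: Im(Z) = -3.228e+04 ⇒ leading (phase φ = -89.7°).

PF = 0.005111 (leading, φ = -89.7°)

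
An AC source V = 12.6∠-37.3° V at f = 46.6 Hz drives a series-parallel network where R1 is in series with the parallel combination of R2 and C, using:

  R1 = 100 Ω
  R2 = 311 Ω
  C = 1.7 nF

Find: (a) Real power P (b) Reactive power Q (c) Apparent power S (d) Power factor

Step 1 — Angular frequency: ω = 2π·f = 2π·46.6 = 292.8 rad/s.
Step 2 — Component impedances:
  R1: Z = R = 100 Ω
  R2: Z = R = 311 Ω
  C: Z = 1/(jωC) = -j/(ω·C) = 0 - j2.009e+06 Ω
Step 3 — Parallel branch: R2 || C = 1/(1/R2 + 1/C) = 311 - j0.04814 Ω.
Step 4 — Series with R1: Z_total = R1 + (R2 || C) = 411 - j0.04814 Ω = 411∠-0.0° Ω.
Step 5 — Source phasor: V = 12.6∠-37.3° V = 10.02 - j7.635 V.
Step 6 — Current: I = V / Z = 0.02439 - j0.01857 A = 0.03066∠-37.3° A.
Step 7 — Complex power: S = V·I* = 0.3863 - j4.525e-05 VA.
Step 8 — Real power: P = Re(S) = 0.3863 W.
Step 9 — Reactive power: Q = Im(S) = -4.525e-05 VAR.
Step 10 — Apparent power: |S| = 0.3863 VA.
Step 11 — Power factor: PF = P/|S| = 1 (leading).

(a) P = 0.3863 W  (b) Q = -4.525e-05 VAR  (c) S = 0.3863 VA  (d) PF = 1 (leading)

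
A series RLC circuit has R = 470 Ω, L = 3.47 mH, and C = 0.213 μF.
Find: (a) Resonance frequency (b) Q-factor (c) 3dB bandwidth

Step 1 — Resonance: ω₀ = 1/√(LC) = 1/√(0.00347·2.13e-07) = 3.678e+04 rad/s.
Step 2 — f₀ = ω₀/(2π) = 5854 Hz.
Step 3 — Series Q: Q = ω₀L/R = 3.678e+04·0.00347/470 = 0.2716.
Step 4 — Bandwidth: Δω = ω₀/Q = 1.354e+05 rad/s; BW = Δω/(2π) = 2.156e+04 Hz.

(a) f₀ = 5854 Hz  (b) Q = 0.2716  (c) BW = 2.156e+04 Hz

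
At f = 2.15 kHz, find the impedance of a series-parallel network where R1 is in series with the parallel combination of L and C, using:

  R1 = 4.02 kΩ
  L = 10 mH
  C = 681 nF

Step 1 — Angular frequency: ω = 2π·f = 2π·2150 = 1.351e+04 rad/s.
Step 2 — Component impedances:
  R1: Z = R = 4020 Ω
  L: Z = jωL = j·1.351e+04·0.01 = 0 + j135.1 Ω
  C: Z = 1/(jωC) = -j/(ω·C) = 0 - j108.7 Ω
Step 3 — Parallel branch: L || C = 1/(1/L + 1/C) = 0 - j556.5 Ω.
Step 4 — Series with R1: Z_total = R1 + (L || C) = 4020 - j556.5 Ω = 4058∠-7.9° Ω.

Z = 4020 - j556.5 Ω = 4058∠-7.9° Ω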